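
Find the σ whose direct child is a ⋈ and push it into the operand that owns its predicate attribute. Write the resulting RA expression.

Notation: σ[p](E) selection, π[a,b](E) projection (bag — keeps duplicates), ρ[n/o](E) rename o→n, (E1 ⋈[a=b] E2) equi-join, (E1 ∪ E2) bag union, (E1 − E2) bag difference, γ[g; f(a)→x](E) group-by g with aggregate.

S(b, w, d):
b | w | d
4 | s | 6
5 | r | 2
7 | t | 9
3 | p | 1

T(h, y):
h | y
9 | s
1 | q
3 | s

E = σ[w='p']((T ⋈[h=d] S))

σ filters on w, owned by the right side.
E' = (T ⋈[h=d] σ[w='p'](S))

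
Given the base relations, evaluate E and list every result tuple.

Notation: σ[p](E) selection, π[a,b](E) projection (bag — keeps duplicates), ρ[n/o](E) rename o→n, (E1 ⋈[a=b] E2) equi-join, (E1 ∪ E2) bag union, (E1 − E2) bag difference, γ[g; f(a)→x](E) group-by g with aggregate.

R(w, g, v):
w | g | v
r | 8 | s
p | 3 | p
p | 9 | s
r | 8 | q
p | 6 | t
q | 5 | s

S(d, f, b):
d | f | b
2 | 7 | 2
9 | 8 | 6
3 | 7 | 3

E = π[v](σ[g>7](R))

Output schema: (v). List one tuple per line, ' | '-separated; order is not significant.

Stepwise |·|:
  R → 6
  σ[g>7](R) → 3
  π[v](σ[g>7](R)) → 3

== RESULT ==
v
q
s
s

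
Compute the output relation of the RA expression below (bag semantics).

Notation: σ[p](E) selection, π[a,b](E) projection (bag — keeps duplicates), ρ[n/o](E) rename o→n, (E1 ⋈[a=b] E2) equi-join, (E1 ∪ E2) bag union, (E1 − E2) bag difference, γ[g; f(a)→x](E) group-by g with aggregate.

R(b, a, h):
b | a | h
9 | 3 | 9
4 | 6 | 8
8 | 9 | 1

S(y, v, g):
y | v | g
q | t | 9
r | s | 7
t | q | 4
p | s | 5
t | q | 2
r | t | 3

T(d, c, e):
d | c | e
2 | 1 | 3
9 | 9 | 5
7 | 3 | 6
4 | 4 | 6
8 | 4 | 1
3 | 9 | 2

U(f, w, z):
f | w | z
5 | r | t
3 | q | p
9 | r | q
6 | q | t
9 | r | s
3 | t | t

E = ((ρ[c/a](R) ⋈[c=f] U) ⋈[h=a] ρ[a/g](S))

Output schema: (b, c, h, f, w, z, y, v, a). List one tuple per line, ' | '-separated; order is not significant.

Per-node cardinality:
  R → 3
  ρ[c/a](R) → 3
  U → 6
  (ρ[c/a](R) ⋈[c=f] U) → 5
  S → 6
  ρ[a/g](S) → 6
  ((ρ[c/a](R) ⋈[c=f] U) ⋈[h=a] ρ[a/g](S)) → 2

== RESULT ==
b | c | h | f | w | z | y | v | a
9 | 3 | 9 | 3 | q | p | q | t | 9
9 | 3 | 9 | 3 | t | t | q | t | 9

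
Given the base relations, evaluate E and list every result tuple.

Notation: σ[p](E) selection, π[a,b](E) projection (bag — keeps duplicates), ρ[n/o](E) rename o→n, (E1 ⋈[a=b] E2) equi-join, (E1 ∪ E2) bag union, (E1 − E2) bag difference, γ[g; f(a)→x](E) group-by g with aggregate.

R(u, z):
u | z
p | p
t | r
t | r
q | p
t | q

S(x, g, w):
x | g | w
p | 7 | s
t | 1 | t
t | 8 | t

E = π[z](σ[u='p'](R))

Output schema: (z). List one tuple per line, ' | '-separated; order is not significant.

Row counts bottom-up:
  R → 5
  σ[u='p'](R) → 1
  π[z](σ[u='p'](R)) → 1

== RESULT ==
z
p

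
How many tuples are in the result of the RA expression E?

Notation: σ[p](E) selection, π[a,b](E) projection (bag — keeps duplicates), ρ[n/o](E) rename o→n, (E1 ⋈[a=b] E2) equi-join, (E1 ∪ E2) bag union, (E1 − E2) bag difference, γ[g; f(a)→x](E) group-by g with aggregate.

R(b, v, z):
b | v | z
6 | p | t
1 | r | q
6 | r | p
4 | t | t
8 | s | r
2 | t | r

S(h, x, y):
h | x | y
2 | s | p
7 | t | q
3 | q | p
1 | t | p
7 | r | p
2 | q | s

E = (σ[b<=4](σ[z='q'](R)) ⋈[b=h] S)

Stepwise |·|:
  R → 6
  σ[z='q'](R) → 1
  σ[b<=4](σ[z='q'](R)) → 1
  S → 6
  (σ[b<=4](σ[z='q'](R)) ⋈[b=h] S) → 1

|E| = 1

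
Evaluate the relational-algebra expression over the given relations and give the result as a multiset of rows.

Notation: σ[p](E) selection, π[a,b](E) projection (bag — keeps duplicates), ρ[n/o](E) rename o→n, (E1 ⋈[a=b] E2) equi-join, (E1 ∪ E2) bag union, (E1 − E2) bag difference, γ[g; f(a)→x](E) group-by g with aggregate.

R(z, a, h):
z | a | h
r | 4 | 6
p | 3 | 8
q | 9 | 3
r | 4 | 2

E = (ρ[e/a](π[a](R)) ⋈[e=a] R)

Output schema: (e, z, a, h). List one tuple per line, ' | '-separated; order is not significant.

Row counts bottom-up:
  R → 4
  π[a](R) → 4
  ρ[e/a](π[a](R)) → 4
  R → 4
  (ρ[e/a](π[a](R)) ⋈[e=a] R) → 6

== RESULT ==
e | z | a | h
3 | p | 3 | 8
4 | r | 4 | 2
4 | r | 4 | 2
4 | r | 4 | 6
4 | r | 4 | 6
9 | q | 9 | 3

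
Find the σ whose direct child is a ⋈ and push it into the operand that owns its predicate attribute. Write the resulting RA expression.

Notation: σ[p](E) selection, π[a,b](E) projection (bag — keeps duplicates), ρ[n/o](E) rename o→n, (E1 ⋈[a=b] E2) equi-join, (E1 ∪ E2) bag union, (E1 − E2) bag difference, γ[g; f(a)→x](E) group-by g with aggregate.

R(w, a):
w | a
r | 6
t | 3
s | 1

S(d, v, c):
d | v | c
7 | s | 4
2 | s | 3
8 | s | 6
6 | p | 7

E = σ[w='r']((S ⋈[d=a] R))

σ filters on w, owned by the right side.
E' = (S ⋈[d=a] σ[w='r'](R))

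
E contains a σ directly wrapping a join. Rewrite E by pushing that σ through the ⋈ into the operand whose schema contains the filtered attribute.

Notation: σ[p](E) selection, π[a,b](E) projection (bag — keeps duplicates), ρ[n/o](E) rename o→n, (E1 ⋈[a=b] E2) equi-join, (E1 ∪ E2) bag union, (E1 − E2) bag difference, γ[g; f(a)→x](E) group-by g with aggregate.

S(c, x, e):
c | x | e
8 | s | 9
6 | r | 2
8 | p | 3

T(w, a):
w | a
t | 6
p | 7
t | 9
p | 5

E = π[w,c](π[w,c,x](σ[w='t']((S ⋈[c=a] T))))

σ filters on w, owned by the right side.
E' = π[w,c](π[w,c,x]((S ⋈[c=a] σ[w='t'](T))))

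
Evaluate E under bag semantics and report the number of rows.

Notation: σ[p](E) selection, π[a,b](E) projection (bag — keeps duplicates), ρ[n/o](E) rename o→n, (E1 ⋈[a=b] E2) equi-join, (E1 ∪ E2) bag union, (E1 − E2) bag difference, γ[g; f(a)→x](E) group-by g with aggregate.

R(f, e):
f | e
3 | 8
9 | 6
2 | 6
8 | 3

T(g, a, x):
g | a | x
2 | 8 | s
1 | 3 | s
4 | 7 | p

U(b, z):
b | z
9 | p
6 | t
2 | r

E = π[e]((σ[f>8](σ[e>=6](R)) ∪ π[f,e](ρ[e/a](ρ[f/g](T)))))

Stepwise |·|:
  R → 4
  σ[e>=6](R) → 3
  σ[f>8](σ[e>=6](R)) → 1
  T → 3
  ρ[f/g](T) → 3
  ρ[e/a](ρ[f/g](T)) → 3
  π[f,e](ρ[e/a](ρ[f/g](T))) → 3
  (σ[f>8](σ[e>=6](R)) ∪ π[f,e](ρ[e/a](ρ[f/g](T)))) → 4
  π[e]((σ[f>8](σ[e>=6](R)) ∪ π[f,e](ρ[e/a](ρ[f/g](T))))) → 4

|E| = 4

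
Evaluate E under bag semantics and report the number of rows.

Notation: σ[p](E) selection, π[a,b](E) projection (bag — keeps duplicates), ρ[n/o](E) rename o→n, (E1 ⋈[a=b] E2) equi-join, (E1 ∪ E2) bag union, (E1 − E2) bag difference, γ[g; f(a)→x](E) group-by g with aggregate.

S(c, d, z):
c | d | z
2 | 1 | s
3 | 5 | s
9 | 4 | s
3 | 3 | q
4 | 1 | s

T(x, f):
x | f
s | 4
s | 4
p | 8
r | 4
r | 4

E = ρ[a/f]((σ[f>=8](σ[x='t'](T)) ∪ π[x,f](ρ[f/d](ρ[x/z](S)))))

Row counts bottom-up:
  T → 5
  σ[x='t'](T) → 0
  σ[f>=8](σ[x='t'](T)) → 0
  S → 5
  ρ[x/z](S) → 5
  ρ[f/d](ρ[x/z](S)) → 5
  π[x,f](ρ[f/d](ρ[x/z](S))) → 5
  (σ[f>=8](σ[x='t'](T)) ∪ π[x,f](ρ[f/d](ρ[x/z](S)))) → 5
  ρ[a/f]((σ[f>=8](σ[x='t'](T)) ∪ π[x,f](ρ[f/d](ρ[x/z](S))))) → 5

|E| = 5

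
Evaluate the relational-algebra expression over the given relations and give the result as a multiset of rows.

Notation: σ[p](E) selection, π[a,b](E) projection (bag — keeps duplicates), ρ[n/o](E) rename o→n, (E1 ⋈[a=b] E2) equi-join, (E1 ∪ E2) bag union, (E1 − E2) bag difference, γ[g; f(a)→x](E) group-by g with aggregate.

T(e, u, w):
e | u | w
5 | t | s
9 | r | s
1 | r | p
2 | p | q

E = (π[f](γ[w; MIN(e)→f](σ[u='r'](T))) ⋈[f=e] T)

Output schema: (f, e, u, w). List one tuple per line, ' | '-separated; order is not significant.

Subexpression sizes:
  T → 4
  σ[u='r'](T) → 2
  γ[w; MIN(e)→f](σ[u='r'](T)) → 2
  π[f](γ[w; MIN(e)→f](σ[u='r'](T))) → 2
  T → 4
  (π[f](γ[w; MIN(e)→f](σ[u='r'](T))) ⋈[f=e] T) → 2

== RESULT ==
f | e | u | w
1 | 1 | r | p
9 | 9 | r | s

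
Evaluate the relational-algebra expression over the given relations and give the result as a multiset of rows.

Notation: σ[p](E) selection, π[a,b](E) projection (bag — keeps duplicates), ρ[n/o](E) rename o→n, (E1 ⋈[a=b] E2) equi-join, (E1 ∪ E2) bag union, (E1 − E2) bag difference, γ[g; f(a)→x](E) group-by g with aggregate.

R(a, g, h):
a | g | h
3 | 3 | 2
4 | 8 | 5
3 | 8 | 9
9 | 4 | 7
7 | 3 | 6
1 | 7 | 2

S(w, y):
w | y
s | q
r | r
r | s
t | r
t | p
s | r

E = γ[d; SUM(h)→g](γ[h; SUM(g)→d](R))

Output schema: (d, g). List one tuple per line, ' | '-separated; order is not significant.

Per-node cardinality:
  R → 6
  γ[h; SUM(g)→d](R) → 5
  γ[d; SUM(h)→g](γ[h; SUM(g)→d](R)) → 4

== RESULT ==
d | g
3 | 6
4 | 7
8 | 14
10 | 2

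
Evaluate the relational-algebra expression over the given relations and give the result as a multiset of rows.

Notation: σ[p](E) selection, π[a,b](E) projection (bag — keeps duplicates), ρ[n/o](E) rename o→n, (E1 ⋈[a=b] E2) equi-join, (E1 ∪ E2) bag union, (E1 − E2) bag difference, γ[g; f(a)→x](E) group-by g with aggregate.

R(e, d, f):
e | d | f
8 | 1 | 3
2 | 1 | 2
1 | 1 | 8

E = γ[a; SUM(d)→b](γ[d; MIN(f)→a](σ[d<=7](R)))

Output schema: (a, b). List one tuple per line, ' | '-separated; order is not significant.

Per-node cardinality:
  R → 3
  σ[d<=7](R) → 3
  γ[d; MIN(f)→a](σ[d<=7](R)) → 1
  γ[a; SUM(d)→b](γ[d; MIN(f)→a](σ[d<=7](R))) → 1

== RESULT ==
a | b
2 | 1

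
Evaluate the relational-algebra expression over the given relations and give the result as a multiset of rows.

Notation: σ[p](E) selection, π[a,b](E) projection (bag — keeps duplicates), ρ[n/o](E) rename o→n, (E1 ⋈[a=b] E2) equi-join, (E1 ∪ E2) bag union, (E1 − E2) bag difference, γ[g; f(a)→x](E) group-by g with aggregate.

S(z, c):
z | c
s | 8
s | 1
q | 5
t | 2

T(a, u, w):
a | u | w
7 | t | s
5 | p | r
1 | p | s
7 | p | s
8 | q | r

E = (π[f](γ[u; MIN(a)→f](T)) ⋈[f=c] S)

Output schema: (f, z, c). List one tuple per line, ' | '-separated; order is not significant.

Per-node cardinality:
  T → 5
  γ[u; MIN(a)→f](T) → 3
  π[f](γ[u; MIN(a)→f](T)) → 3
  S → 4
  (π[f](γ[u; MIN(a)→f](T)) ⋈[f=c] S) → 2

== RESULT ==
f | z | c
1 | s | 1
8 | s | 8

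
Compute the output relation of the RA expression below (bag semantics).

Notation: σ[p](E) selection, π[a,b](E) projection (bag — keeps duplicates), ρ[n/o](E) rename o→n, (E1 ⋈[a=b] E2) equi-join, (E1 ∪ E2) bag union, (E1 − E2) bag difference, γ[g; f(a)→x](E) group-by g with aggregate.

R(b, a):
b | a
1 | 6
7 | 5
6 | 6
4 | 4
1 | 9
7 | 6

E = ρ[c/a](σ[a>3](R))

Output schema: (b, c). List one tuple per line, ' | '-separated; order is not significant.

Stepwise |·|:
  R → 6
  σ[a>3](R) → 6
  ρ[c/a](σ[a>3](R)) → 6

== RESULT ==
b | c
1 | 6
1 | 9
4 | 4
6 | 6
7 | 5
7 | 6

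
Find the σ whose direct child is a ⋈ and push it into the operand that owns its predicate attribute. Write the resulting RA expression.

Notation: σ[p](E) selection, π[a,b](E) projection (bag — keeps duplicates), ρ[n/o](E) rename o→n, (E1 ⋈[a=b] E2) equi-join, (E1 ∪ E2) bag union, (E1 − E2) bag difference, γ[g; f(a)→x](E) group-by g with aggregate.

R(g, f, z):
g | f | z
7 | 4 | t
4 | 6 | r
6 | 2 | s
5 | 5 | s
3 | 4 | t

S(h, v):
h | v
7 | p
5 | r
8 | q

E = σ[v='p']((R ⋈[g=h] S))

σ filters on v, owned by the right side.
E' = (R ⋈[g=h] σ[v='p'](S))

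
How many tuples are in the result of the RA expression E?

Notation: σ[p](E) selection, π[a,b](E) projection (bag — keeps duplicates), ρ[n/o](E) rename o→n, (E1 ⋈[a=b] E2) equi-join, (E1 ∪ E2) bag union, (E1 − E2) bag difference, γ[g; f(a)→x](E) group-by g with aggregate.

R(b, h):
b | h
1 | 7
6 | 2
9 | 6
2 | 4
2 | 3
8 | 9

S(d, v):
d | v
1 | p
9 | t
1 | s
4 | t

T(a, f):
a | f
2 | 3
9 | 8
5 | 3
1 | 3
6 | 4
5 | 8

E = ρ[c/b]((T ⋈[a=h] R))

Per-node cardinality:
  T → 6
  R → 6
  (T ⋈[a=h] R) → 3
  ρ[c/b]((T ⋈[a=h] R)) → 3

|E| = 3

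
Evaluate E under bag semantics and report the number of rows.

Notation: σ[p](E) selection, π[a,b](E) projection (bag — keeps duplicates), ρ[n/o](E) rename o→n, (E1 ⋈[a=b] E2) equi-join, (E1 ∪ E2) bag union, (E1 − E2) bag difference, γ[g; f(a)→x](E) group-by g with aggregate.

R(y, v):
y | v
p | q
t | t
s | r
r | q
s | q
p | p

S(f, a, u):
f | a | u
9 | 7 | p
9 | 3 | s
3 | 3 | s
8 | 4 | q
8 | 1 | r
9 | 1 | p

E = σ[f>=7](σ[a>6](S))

Subexpression sizes:
  S → 6
  σ[a>6](S) → 1
  σ[f>=7](σ[a>6](S)) → 1

|E| = 1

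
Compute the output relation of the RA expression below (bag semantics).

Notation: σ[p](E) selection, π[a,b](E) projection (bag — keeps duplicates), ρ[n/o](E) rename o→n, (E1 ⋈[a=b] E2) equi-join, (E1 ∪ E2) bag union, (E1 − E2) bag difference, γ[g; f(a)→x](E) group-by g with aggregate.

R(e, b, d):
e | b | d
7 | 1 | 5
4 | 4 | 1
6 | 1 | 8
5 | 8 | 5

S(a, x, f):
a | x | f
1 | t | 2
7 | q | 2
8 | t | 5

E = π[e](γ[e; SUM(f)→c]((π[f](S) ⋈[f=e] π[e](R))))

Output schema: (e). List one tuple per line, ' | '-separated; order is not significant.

Subexpression sizes:
  S → 3
  π[f](S) → 3
  R → 4
  π[e](R) → 4
  (π[f](S) ⋈[f=e] π[e](R)) → 1
  γ[e; SUM(f)→c]((π[f](S) ⋈[f=e] π[e](R))) → 1
  π[e](γ[e; SUM(f)→c]((π[f](S) ⋈[f=e] π[e](R)))) → 1

== RESULT ==
e
5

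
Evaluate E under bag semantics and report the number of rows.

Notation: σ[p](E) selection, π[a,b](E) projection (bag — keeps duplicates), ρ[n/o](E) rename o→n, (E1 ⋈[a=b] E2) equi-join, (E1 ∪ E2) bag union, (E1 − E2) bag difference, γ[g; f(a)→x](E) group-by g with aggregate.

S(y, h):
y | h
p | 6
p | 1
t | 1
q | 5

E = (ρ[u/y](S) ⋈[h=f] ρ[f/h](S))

Per-node cardinality:
  S → 4
  ρ[u/y](S) → 4
  S → 4
  ρ[f/h](S) → 4
  (ρ[u/y](S) ⋈[h=f] ρ[f/h](S)) → 6

|E| = 6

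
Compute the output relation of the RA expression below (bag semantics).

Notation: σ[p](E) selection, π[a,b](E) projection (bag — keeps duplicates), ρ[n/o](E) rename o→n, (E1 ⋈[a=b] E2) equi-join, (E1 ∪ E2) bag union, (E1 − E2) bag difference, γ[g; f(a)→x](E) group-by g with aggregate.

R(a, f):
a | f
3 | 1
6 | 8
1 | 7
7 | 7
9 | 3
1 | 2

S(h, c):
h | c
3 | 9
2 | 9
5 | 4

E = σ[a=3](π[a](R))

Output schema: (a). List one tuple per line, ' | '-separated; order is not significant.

Stepwise |·|:
  R → 6
  π[a](R) → 6
  σ[a=3](π[a](R)) → 1

== RESULT ==
a
3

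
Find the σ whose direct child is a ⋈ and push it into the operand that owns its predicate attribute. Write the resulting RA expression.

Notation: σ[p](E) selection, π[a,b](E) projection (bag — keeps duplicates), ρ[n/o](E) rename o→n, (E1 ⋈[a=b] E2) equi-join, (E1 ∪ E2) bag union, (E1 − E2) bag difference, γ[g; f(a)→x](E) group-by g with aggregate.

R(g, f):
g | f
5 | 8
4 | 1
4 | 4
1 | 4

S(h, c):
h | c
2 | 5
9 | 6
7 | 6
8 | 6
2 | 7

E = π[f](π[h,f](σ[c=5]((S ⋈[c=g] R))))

σ filters on c, owned by the left side.
E' = π[f](π[h,f]((σ[c=5](S) ⋈[c=g] R)))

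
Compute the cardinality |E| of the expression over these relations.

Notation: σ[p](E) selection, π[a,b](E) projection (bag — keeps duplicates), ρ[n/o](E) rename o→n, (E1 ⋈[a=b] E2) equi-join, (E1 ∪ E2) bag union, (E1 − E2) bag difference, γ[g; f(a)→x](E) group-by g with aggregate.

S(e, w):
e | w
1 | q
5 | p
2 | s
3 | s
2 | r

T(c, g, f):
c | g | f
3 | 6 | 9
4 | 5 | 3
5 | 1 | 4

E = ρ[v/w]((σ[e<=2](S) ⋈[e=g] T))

Per-node cardinality:
  S → 5
  σ[e<=2](S) → 3
  T → 3
  (σ[e<=2](S) ⋈[e=g] T) → 1
  ρ[v/w]((σ[e<=2](S) ⋈[e=g] T)) → 1

|E| = 1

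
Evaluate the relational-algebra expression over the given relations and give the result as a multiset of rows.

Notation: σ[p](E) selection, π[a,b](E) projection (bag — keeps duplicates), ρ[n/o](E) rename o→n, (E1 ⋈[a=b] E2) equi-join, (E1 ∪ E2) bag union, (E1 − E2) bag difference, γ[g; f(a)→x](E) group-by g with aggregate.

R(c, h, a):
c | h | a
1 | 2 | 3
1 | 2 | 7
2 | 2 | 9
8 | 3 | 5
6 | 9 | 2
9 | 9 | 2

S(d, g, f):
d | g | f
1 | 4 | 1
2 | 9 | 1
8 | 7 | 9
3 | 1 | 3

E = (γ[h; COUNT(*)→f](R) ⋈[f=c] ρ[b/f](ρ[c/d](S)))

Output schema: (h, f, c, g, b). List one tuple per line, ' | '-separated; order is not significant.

Row counts bottom-up:
  R → 6
  γ[h; COUNT(*)→f](R) → 3
  S → 4
  ρ[c/d](S) → 4
  ρ[b/f](ρ[c/d](S)) → 4
  (γ[h; COUNT(*)→f](R) ⋈[f=c] ρ[b/f](ρ[c/d](S))) → 3

== RESULT ==
h | f | c | g | b
2 | 3 | 3 | 1 | 3
3 | 1 | 1 | 4 | 1
9 | 2 | 2 | 9 | 1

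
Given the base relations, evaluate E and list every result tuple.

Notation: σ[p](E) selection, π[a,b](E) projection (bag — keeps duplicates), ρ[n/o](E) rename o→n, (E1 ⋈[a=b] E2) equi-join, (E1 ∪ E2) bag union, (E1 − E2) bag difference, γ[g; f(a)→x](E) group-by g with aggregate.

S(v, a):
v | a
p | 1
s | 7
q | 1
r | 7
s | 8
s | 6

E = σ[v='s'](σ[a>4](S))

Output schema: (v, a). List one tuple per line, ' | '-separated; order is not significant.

Subexpression sizes:
  S → 6
  σ[a>4](S) → 4
  σ[v='s'](σ[a>4](S)) → 3

== RESULT ==
v | a
s | 6
s | 7
s | 8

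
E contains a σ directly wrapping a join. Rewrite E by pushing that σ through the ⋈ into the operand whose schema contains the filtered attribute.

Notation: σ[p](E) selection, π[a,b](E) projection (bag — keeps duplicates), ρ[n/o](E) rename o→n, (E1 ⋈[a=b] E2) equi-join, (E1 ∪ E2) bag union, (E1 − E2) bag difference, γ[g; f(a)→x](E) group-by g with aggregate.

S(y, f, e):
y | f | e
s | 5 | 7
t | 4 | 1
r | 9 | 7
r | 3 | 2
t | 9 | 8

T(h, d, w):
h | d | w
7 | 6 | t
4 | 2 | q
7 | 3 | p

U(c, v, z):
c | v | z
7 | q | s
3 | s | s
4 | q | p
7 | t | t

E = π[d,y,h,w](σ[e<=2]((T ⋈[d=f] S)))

σ filters on e, owned by the right side.
E' = π[d,y,h,w]((T ⋈[d=f] σ[e<=2](S)))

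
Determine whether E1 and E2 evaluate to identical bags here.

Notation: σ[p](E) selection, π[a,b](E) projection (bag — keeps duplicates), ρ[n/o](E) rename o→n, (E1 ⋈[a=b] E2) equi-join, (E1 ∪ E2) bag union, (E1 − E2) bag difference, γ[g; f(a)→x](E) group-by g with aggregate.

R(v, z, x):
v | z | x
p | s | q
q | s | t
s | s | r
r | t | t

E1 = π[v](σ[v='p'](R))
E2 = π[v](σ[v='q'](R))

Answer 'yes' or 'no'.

E1 per-node cardinality:
  R → 4
  σ[v='p'](R) → 1
  π[v](σ[v='p'](R)) → 1
E2 per-node cardinality:
  R → 4
  σ[v='q'](R) → 1
  π[v](σ[v='q'](R)) → 1

E1 result:
v
p
E2 result:
v
q
Witness: ('p',) appears 1× in E1 but 0× in E2.

no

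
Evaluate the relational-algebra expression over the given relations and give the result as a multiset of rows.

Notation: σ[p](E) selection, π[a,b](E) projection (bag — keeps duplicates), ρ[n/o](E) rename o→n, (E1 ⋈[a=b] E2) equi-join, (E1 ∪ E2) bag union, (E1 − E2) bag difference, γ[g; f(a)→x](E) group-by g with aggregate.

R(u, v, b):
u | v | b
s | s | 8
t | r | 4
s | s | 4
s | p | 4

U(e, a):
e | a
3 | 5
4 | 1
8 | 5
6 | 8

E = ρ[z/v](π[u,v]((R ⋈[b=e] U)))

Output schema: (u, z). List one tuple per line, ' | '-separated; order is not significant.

Subexpression sizes:
  R → 4
  U → 4
  (R ⋈[b=e] U) → 4
  π[u,v]((R ⋈[b=e] U)) → 4
  ρ[z/v](π[u,v]((R ⋈[b=e] U))) → 4

== RESULT ==
u | z
s | p
s | s
s | s
t | r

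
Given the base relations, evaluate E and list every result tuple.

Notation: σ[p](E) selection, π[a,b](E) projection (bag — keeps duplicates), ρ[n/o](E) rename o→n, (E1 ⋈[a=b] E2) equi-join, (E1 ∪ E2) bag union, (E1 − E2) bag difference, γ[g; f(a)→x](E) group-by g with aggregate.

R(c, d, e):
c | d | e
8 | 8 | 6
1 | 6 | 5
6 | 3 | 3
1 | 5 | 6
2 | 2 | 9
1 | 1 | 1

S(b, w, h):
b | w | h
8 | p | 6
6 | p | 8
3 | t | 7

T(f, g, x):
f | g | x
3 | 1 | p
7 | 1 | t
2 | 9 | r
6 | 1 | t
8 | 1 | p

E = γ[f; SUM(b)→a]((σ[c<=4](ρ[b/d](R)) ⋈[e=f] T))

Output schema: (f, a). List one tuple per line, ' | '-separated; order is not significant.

Stepwise |·|:
  R → 6
  ρ[b/d](R) → 6
  σ[c<=4](ρ[b/d](R)) → 4
  T → 5
  (σ[c<=4](ρ[b/d](R)) ⋈[e=f] T) → 1
  γ[f; SUM(b)→a]((σ[c<=4](ρ[b/d](R)) ⋈[e=f] T)) → 1

== RESULT ==
f | a
6 | 5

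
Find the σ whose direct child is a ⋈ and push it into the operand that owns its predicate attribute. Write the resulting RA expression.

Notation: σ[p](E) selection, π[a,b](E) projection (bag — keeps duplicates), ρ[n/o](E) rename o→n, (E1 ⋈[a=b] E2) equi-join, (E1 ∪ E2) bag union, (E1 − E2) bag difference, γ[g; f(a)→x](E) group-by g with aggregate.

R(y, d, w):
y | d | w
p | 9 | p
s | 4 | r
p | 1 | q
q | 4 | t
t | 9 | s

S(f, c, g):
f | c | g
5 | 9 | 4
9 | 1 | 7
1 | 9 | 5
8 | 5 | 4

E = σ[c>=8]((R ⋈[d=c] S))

σ filters on c, owned by the right side.
E' = (R ⋈[d=c] σ[c>=8](S))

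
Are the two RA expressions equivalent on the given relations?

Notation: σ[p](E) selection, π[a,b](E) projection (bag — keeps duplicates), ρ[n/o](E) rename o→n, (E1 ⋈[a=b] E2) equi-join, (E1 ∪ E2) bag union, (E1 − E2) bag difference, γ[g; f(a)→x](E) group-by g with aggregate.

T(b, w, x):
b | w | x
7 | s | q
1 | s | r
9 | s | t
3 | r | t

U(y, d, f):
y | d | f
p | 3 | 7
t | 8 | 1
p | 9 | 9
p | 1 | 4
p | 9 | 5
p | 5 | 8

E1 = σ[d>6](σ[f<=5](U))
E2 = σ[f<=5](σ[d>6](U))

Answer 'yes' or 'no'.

E1 row counts bottom-up:
  U → 6
  σ[f<=5](U) → 3
  σ[d>6](σ[f<=5](U)) → 2
E2 row counts bottom-up:
  U → 6
  σ[d>6](U) → 3
  σ[f<=5](σ[d>6](U)) → 2

E1 and E2 produce the same multiset:
y | d | f
p | 9 | 5
t | 8 | 1

yes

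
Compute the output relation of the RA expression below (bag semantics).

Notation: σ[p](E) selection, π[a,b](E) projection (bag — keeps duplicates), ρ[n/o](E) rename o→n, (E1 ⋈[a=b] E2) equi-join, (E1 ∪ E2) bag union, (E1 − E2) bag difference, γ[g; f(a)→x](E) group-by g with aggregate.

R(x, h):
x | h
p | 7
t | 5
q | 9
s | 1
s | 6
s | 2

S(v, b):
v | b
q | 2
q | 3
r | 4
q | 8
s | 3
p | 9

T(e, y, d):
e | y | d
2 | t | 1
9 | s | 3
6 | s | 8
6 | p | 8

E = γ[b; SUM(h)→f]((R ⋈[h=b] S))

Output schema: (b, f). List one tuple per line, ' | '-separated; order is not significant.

Subexpression sizes:
  R → 6
  S → 6
  (R ⋈[h=b] S) → 2
  γ[b; SUM(h)→f]((R ⋈[h=b] S)) → 2

== RESULT ==
b | f
2 | 2
9 | 9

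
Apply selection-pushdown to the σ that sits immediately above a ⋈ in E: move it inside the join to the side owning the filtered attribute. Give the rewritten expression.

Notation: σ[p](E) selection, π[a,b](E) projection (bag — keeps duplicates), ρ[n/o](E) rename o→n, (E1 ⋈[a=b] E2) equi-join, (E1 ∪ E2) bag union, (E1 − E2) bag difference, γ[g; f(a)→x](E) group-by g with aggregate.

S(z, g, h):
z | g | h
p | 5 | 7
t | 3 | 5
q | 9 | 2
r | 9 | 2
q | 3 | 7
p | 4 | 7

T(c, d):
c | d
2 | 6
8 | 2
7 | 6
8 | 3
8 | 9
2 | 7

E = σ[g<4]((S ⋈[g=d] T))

σ filters on g, owned by the left side.
E' = (σ[g<4](S) ⋈[g=d] T)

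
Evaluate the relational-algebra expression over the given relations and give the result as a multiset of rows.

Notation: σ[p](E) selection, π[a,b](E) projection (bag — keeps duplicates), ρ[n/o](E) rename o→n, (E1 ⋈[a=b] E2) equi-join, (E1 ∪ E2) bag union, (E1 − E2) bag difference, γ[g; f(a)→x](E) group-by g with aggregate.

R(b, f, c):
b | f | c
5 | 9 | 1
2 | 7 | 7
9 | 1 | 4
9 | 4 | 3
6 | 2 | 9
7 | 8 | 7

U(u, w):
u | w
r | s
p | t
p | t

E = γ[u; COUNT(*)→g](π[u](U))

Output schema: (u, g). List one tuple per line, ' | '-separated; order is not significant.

Subexpression sizes:
  U → 3
  π[u](U) → 3
  γ[u; COUNT(*)→g](π[u](U)) → 2

== RESULT ==
u | g
p | 2
r | 1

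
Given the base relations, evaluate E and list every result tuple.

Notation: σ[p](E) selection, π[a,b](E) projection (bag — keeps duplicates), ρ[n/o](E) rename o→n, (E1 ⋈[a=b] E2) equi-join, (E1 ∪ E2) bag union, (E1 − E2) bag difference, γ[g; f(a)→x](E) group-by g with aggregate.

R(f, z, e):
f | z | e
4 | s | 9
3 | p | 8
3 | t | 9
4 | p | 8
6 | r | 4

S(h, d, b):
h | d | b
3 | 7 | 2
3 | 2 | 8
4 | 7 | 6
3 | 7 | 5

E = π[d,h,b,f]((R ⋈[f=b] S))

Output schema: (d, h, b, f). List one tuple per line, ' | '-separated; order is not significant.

Subexpression sizes:
  R → 5
  S → 4
  (R ⋈[f=b] S) → 1
  π[d,h,b,f]((R ⋈[f=b] S)) → 1

== RESULT ==
d | h | b | f
7 | 4 | 6 | 6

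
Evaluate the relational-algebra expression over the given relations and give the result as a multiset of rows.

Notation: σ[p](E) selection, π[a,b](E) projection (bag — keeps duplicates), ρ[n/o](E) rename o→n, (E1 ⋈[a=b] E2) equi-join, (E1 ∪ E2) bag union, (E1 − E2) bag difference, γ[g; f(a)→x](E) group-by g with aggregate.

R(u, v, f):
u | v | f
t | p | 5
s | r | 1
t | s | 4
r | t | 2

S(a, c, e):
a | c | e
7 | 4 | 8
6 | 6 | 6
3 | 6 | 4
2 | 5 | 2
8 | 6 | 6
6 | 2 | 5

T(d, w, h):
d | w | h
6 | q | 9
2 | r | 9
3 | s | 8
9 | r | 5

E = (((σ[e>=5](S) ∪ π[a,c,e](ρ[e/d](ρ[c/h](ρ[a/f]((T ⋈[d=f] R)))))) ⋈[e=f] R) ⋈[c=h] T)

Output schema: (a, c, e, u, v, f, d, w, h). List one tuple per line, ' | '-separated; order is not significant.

Per-node cardinality:
  S → 6
  σ[e>=5](S) → 4
  T → 4
  R → 4
  (T ⋈[d=f] R) → 1
  ρ[a/f]((T ⋈[d=f] R)) → 1
  ρ[c/h](ρ[a/f]((T ⋈[d=f] R))) → 1
  ρ[e/d](ρ[c/h](ρ[a/f]((T ⋈[d=f] R)))) → 1
  π[a,c,e](ρ[e/d](ρ[c/h](ρ[a/f]((T ⋈[d=f] R))))) → 1
  (σ[e>=5](S) ∪ π[a,c,e](ρ[e/d](ρ[c/h](ρ[a/f]((T ⋈[d=f] R)))))) → 5
  R → 4
  ((σ[e>=5](S) ∪ π[a,c,e](ρ[e/d](ρ[c/h](ρ[a/f]((T ⋈[d=f] R)))))) ⋈[e=f] R) → 2
  T → 4
  (((σ[e>=5](S) ∪ π[a,c,e](ρ[e/d](ρ[c/h](ρ[a/f]((T ⋈[d=f] R)))))) ⋈[e=f] R) ⋈[c=h] T) → 2

== RESULT ==
a | c | e | u | v | f | d | w | h
2 | 9 | 2 | r | t | 2 | 2 | r | 9
2 | 9 | 2 | r | t | 2 | 6 | q | 9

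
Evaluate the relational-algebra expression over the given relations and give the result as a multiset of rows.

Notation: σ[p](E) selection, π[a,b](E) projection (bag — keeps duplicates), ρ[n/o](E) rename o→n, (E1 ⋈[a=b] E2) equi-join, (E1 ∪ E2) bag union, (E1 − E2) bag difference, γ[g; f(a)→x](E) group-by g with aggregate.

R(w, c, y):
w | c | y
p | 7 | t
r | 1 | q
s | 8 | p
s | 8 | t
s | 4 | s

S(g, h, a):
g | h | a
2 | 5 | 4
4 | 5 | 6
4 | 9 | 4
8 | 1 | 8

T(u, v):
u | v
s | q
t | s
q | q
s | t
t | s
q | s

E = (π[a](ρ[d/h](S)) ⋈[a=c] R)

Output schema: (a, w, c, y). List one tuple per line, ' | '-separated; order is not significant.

Row counts bottom-up:
  S → 4
  ρ[d/h](S) → 4
  π[a](ρ[d/h](S)) → 4
  R → 5
  (π[a](ρ[d/h](S)) ⋈[a=c] R) → 4

== RESULT ==
a | w | c | y
4 | s | 4 | s
4 | s | 4 | s
8 | s | 8 | p
8 | s | 8 | t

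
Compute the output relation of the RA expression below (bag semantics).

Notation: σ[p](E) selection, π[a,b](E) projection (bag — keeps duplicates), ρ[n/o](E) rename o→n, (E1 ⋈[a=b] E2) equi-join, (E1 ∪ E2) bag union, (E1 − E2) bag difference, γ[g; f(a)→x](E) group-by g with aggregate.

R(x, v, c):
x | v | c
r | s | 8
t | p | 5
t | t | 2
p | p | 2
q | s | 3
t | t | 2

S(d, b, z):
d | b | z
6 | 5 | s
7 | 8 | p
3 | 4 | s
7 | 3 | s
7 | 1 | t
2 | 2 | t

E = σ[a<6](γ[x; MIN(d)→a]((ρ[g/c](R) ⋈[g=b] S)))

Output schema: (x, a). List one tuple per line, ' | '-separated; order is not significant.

Subexpression sizes:
  R → 6
  ρ[g/c](R) → 6
  S → 6
  (ρ[g/c](R) ⋈[g=b] S) → 6
  γ[x; MIN(d)→a]((ρ[g/c](R) ⋈[g=b] S)) → 4
  σ[a<6](γ[x; MIN(d)→a]((ρ[g/c](R) ⋈[g=b] S))) → 2

== RESULT ==
x | a
p | 2
t | 2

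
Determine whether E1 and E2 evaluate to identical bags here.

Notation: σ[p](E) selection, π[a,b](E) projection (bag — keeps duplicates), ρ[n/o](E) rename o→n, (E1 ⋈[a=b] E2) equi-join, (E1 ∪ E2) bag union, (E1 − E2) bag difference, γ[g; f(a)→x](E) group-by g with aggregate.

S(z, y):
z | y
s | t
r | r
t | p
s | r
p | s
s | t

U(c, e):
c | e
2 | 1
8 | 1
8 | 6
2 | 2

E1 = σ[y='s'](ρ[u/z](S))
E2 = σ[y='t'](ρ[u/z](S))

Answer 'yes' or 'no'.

E1 stepwise |·|:
  S → 6
  ρ[u/z](S) → 6
  σ[y='s'](ρ[u/z](S)) → 1
E2 stepwise |·|:
  S → 6
  ρ[u/z](S) → 6
  σ[y='t'](ρ[u/z](S)) → 2

E1 result:
u | y
p | s
E2 result:
u | y
s | t
s | t
Witness: ('p', 's') appears 1× in E1 but 0× in E2.

no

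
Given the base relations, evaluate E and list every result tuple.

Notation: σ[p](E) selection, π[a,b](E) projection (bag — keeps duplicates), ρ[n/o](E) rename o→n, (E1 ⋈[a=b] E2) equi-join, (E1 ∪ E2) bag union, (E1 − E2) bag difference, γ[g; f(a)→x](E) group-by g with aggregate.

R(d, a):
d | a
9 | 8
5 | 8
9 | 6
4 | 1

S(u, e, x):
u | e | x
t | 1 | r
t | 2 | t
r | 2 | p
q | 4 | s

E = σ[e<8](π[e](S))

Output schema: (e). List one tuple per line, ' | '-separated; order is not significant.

Stepwise |·|:
  S → 4
  π[e](S) → 4
  σ[e<8](π[e](S)) → 4

== RESULT ==
e
1
2
2
4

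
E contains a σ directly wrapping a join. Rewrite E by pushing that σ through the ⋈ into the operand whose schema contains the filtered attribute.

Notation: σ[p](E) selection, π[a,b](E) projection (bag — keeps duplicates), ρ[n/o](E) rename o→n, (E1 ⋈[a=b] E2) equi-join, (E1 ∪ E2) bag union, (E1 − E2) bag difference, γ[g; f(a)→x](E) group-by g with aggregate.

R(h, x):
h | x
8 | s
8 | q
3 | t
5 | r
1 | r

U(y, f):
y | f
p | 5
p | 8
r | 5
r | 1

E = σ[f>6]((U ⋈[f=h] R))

σ filters on f, owned by the left side.
E' = (σ[f>6](U) ⋈[f=h] R)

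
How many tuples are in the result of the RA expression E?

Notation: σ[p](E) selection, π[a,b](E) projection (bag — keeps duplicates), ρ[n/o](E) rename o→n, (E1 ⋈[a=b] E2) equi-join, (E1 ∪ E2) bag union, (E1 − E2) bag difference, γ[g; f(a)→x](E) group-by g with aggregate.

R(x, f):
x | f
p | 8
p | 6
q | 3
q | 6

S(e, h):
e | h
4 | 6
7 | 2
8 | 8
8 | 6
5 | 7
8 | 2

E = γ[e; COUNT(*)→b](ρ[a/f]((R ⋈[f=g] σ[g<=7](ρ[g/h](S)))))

Row counts bottom-up:
  R → 4
  S → 6
  ρ[g/h](S) → 6
  σ[g<=7](ρ[g/h](S)) → 5
  (R ⋈[f=g] σ[g<=7](ρ[g/h](S))) → 4
  ρ[a/f]((R ⋈[f=g] σ[g<=7](ρ[g/h](S)))) → 4
  γ[e; COUNT(*)→b](ρ[a/f]((R ⋈[f=g] σ[g<=7](ρ[g/h](S))))) → 2

|E| = 2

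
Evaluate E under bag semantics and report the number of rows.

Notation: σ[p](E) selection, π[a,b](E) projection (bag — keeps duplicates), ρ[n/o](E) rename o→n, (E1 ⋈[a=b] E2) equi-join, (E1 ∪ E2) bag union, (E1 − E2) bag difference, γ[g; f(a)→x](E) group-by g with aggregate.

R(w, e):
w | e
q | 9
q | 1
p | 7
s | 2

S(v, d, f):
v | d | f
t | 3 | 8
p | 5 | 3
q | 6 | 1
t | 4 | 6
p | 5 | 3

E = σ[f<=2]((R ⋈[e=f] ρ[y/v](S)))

Stepwise |·|:
  R → 4
  S → 5
  ρ[y/v](S) → 5
  (R ⋈[e=f] ρ[y/v](S)) → 1
  σ[f<=2]((R ⋈[e=f] ρ[y/v](S))) → 1

|E| = 1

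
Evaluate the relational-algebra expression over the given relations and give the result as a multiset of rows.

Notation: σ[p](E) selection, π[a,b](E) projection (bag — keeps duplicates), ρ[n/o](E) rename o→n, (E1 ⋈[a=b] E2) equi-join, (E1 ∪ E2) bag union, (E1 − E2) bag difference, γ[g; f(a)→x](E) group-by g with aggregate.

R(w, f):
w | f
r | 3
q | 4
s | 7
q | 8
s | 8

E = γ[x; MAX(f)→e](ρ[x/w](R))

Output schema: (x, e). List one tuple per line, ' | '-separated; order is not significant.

Row counts bottom-up:
  R → 5
  ρ[x/w](R) → 5
  γ[x; MAX(f)→e](ρ[x/w](R)) → 3

== RESULT ==
x | e
q | 8
r | 3
s | 8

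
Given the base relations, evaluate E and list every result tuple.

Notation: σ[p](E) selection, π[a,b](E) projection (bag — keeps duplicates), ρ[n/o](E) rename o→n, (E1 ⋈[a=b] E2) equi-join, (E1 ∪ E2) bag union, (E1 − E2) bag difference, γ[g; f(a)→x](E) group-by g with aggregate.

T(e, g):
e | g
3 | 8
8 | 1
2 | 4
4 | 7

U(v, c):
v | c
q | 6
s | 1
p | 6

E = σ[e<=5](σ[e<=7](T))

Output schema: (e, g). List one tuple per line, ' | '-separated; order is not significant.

Stepwise |·|:
  T → 4
  σ[e<=7](T) → 3
  σ[e<=5](σ[e<=7](T)) → 3

== RESULT ==
e | g
2 | 4
3 | 8
4 | 7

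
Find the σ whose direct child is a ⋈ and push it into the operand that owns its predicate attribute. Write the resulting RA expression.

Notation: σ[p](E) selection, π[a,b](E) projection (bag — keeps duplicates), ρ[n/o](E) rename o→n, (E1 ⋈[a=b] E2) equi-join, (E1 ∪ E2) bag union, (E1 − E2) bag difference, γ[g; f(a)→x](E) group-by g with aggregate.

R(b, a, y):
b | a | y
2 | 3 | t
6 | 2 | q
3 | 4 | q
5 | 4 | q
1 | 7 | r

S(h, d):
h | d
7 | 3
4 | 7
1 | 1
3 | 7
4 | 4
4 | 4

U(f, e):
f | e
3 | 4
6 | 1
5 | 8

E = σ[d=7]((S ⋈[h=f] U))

σ filters on d, owned by the left side.
E' = (σ[d=7](S) ⋈[h=f] U)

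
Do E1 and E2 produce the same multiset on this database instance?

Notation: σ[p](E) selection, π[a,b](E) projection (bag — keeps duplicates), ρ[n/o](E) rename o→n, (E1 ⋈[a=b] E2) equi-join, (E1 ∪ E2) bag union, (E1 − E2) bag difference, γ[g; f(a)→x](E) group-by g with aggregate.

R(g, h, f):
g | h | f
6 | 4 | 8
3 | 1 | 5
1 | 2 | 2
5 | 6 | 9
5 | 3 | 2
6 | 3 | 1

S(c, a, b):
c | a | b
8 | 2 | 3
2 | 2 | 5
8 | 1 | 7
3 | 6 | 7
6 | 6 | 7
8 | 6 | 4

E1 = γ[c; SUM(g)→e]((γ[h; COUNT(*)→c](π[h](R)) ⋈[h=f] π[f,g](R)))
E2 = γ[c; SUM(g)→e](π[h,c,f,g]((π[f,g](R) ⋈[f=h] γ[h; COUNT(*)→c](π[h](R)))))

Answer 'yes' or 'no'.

E1 per-node cardinality:
  R → 6
  π[h](R) → 6
  γ[h; COUNT(*)→c](π[h](R)) → 5
  R → 6
  π[f,g](R) → 6
  (γ[h; COUNT(*)→c](π[h](R)) ⋈[h=f] π[f,g](R)) → 3
  γ[c; SUM(g)→e]((γ[h; COUNT(*)→c](π[h](R)) ⋈[h=f] π[f,g](R))) → 1
E2 per-node cardinality:
  R → 6
  π[f,g](R) → 6
  R → 6
  π[h](R) → 6
  γ[h; COUNT(*)→c](π[h](R)) → 5
  (π[f,g](R) ⋈[f=h] γ[h; COUNT(*)→c](π[h](R))) → 3
  π[h,c,f,g]((π[f,g](R) ⋈[f=h] γ[h; COUNT(*)→c](π[h](R)))) → 3
  γ[c; SUM(g)→e](π[h,c,f,g]((π[f,g](R) ⋈[f=h] γ[h; COUNT(*)→c](π[h](R))))) → 1

E1 and E2 produce the same multiset:
c | e
1 | 12

yes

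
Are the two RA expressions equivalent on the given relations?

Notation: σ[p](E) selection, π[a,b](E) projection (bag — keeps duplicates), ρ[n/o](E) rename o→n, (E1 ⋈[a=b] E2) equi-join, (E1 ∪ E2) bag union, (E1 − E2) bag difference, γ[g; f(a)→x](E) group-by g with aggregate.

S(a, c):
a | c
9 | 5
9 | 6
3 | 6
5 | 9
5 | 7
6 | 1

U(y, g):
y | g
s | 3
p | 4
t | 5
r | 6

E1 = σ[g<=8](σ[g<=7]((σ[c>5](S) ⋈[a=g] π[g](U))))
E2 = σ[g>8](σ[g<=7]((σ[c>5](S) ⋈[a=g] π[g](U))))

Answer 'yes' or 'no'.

E1 subexpression sizes:
  S → 6
  σ[c>5](S) → 4
  U → 4
  π[g](U) → 4
  (σ[c>5](S) ⋈[a=g] π[g](U)) → 3
  σ[g<=7]((σ[c>5](S) ⋈[a=g] π[g](U))) → 3
  σ[g<=8](σ[g<=7]((σ[c>5](S) ⋈[a=g] π[g](U)))) → 3
E2 subexpression sizes:
  S → 6
  σ[c>5](S) → 4
  U → 4
  π[g](U) → 4
  (σ[c>5](S) ⋈[a=g] π[g](U)) → 3
  σ[g<=7]((σ[c>5](S) ⋈[a=g] π[g](U))) → 3
  σ[g>8](σ[g<=7]((σ[c>5](S) ⋈[a=g] π[g](U)))) → 0

E1 result:
a | c | g
3 | 6 | 3
5 | 7 | 5
5 | 9 | 5
E2 result:
a | c | g
(0 rows)
Witness: (5, 7, 5) appears 1× in E1 but 0× in E2.

no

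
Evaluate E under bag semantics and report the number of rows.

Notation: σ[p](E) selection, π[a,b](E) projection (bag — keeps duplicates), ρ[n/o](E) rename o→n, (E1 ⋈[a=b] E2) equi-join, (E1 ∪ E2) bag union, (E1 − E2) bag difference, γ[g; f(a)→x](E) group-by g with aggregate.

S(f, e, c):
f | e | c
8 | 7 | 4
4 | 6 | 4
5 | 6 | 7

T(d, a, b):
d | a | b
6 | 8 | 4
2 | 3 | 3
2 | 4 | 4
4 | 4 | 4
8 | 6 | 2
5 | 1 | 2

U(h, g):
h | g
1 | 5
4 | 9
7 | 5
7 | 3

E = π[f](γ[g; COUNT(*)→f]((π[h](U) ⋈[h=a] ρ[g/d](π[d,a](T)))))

Row counts bottom-up:
  U → 4
  π[h](U) → 4
  T → 6
  π[d,a](T) → 6
  ρ[g/d](π[d,a](T)) → 6
  (π[h](U) ⋈[h=a] ρ[g/d](π[d,a](T))) → 3
  γ[g; COUNT(*)→f]((π[h](U) ⋈[h=a] ρ[g/d](π[d,a](T)))) → 3
  π[f](γ[g; COUNT(*)→f]((π[h](U) ⋈[h=a] ρ[g/d](π[d,a](T))))) → 3

|E| = 3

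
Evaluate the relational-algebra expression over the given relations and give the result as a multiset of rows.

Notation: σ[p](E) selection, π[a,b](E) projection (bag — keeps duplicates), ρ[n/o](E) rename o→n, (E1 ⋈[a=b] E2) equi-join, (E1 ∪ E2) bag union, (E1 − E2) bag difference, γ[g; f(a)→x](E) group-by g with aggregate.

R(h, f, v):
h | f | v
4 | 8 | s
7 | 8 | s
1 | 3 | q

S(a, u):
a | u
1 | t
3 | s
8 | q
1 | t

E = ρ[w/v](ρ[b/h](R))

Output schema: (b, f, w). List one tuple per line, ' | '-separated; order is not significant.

Stepwise |·|:
  R → 3
  ρ[b/h](R) → 3
  ρ[w/v](ρ[b/h](R)) → 3

== RESULT ==
b | f | w
1 | 3 | q
4 | 8 | s
7 | 8 | s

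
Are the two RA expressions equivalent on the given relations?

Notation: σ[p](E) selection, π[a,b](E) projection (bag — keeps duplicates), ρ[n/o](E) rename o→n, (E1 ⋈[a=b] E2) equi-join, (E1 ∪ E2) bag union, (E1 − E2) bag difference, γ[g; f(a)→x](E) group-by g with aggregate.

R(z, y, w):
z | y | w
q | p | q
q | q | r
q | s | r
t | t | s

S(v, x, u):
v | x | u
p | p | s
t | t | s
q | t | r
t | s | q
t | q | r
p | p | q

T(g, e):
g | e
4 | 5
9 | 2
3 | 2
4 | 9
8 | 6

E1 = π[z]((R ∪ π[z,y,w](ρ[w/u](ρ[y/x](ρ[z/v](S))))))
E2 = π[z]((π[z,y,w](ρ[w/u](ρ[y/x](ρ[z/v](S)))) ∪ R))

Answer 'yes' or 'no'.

E1 row counts bottom-up:
  R → 4
  S → 6
  ρ[z/v](S) → 6
  ρ[y/x](ρ[z/v](S)) → 6
  ρ[w/u](ρ[y/x](ρ[z/v](S))) → 6
  π[z,y,w](ρ[w/u](ρ[y/x](ρ[z/v](S)))) → 6
  (R ∪ π[z,y,w](ρ[w/u](ρ[y/x](ρ[z/v](S))))) → 10
  π[z]((R ∪ π[z,y,w](ρ[w/u](ρ[y/x](ρ[z/v](S)))))) → 10
E2 row counts bottom-up:
  S → 6
  ρ[z/v](S) → 6
  ρ[y/x](ρ[z/v](S)) → 6
  ρ[w/u](ρ[y/x](ρ[z/v](S))) → 6
  π[z,y,w](ρ[w/u](ρ[y/x](ρ[z/v](S)))) → 6
  R → 4
  (π[z,y,w](ρ[w/u](ρ[y/x](ρ[z/v](S)))) ∪ R) → 10
  π[z]((π[z,y,w](ρ[w/u](ρ[y/x](ρ[z/v](S)))) ∪ R)) → 10

E1 and E2 produce the same multiset:
z
p
p
q
q
q
q
t
t
t
t

yes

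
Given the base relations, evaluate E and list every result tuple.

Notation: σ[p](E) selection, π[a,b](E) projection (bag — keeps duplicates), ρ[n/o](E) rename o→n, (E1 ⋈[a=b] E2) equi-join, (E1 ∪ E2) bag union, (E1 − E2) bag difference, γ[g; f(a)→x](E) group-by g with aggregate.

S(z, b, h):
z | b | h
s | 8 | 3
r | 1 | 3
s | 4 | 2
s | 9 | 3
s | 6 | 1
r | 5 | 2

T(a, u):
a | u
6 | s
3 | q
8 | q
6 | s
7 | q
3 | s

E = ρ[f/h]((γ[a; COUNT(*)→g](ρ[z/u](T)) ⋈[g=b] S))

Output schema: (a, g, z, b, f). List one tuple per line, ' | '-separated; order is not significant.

Stepwise |·|:
  T → 6
  ρ[z/u](T) → 6
  γ[a; COUNT(*)→g](ρ[z/u](T)) → 4
  S → 6
  (γ[a; COUNT(*)→g](ρ[z/u](T)) ⋈[g=b] S) → 2
  ρ[f/h]((γ[a; COUNT(*)→g](ρ[z/u](T)) ⋈[g=b] S)) → 2

== RESULT ==
a | g | z | b | f
7 | 1 | r | 1 | 3
8 | 1 | r | 1 | 3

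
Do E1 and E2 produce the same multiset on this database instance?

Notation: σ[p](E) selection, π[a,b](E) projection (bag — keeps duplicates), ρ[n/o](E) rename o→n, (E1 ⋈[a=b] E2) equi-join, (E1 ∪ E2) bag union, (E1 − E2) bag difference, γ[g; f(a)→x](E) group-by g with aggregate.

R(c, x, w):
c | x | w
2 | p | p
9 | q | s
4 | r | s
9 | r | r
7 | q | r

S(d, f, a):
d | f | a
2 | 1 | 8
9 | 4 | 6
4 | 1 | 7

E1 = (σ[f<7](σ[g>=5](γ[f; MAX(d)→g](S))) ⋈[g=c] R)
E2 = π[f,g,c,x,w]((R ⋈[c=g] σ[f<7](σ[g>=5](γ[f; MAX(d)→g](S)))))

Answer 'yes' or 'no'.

E1 row counts bottom-up:
  S → 3
  γ[f; MAX(d)→g](S) → 2
  σ[g>=5](γ[f; MAX(d)→g](S)) → 1
  σ[f<7](σ[g>=5](γ[f; MAX(d)→g](S))) → 1
  R → 5
  (σ[f<7](σ[g>=5](γ[f; MAX(d)→g](S))) ⋈[g=c] R) → 2
E2 row counts bottom-up:
  R → 5
  S → 3
  γ[f; MAX(d)→g](S) → 2
  σ[g>=5](γ[f; MAX(d)→g](S)) → 1
  σ[f<7](σ[g>=5](γ[f; MAX(d)→g](S))) → 1
  (R ⋈[c=g] σ[f<7](σ[g>=5](γ[f; MAX(d)→g](S)))) → 2
  π[f,g,c,x,w]((R ⋈[c=g] σ[f<7](σ[g>=5](γ[f; MAX(d)→g](S))))) → 2

E1 and E2 produce the same multiset:
f | g | c | x | w
4 | 9 | 9 | q | s
4 | 9 | 9 | r | r

yes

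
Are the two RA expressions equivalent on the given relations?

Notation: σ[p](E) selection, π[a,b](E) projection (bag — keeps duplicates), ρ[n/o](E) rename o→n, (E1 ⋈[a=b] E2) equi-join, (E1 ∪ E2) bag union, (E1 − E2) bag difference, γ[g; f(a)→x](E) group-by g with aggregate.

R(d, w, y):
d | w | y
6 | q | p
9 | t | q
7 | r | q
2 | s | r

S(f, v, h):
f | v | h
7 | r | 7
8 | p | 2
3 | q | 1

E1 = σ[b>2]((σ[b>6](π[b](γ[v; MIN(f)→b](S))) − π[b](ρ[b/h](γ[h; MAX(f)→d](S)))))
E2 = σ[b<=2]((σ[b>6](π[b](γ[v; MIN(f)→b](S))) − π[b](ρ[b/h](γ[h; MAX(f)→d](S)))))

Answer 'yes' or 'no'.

E1 subexpression sizes:
  S → 3
  γ[v; MIN(f)→b](S) → 3
  π[b](γ[v; MIN(f)→b](S)) → 3
  σ[b>6](π[b](γ[v; MIN(f)→b](S))) → 2
  S → 3
  γ[h; MAX(f)→d](S) → 3
  ρ[b/h](γ[h; MAX(f)→d](S)) → 3
  π[b](ρ[b/h](γ[h; MAX(f)→d](S))) → 3
  (σ[b>6](π[b](γ[v; MIN(f)→b](S))) − π[b](ρ[b/h](γ[h; MAX(f)→d](S)))) → 1
  σ[b>2]((σ[b>6](π[b](γ[v; MIN(f)→b](S))) − π[b](ρ[b/h](γ[h; MAX(f)→d](S))))) → 1
E2 subexpression sizes:
  S → 3
  γ[v; MIN(f)→b](S) → 3
  π[b](γ[v; MIN(f)→b](S)) → 3
  σ[b>6](π[b](γ[v; MIN(f)→b](S))) → 2
  S → 3
  γ[h; MAX(f)→d](S) → 3
  ρ[b/h](γ[h; MAX(f)→d](S)) → 3
  π[b](ρ[b/h](γ[h; MAX(f)→d](S))) → 3
  (σ[b>6](π[b](γ[v; MIN(f)→b](S))) − π[b](ρ[b/h](γ[h; MAX(f)→d](S)))) → 1
  σ[b<=2]((σ[b>6](π[b](γ[v; MIN(f)→b](S))) − π[b](ρ[b/h](γ[h; MAX(f)→d](S))))) → 0

E1 result:
b
8
E2 result:
b
(0 rows)
Witness: (8,) appears 1× in E1 but 0× in E2.

no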